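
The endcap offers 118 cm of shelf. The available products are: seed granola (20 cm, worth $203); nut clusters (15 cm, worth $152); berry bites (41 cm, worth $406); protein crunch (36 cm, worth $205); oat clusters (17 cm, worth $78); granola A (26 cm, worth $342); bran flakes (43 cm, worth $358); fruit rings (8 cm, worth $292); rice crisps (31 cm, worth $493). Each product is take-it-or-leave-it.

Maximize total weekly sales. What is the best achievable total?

1560

Seed granola + nut clusters + oat clusters + granola A + fruit rings + rice crisps uses 117 of the 118 cm and totals 1560.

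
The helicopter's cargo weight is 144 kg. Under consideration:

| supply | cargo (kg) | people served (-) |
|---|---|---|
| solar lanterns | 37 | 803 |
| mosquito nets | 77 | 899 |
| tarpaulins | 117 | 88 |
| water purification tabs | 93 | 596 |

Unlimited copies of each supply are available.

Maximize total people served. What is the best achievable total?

Ranking by ratio (people served/kg): solar lanterns 21.70, mosquito nets 11.68, water purification tabs 6.41, tarpaulins 0.75.
Best packing: 3×solar lanterns — 111 kg, 2409 total.
The spare 33 kg is too small for any remaining supply, and no exchange beats 2409.

2409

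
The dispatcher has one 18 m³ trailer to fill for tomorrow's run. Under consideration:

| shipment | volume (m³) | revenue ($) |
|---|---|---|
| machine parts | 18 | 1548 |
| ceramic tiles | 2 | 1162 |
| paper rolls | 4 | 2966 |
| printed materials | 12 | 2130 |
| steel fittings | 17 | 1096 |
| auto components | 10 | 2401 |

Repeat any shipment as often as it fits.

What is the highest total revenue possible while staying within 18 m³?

By revenue per m³: paper rolls 741.50, ceramic tiles 581.00, auto components 240.10, printed materials 177.50 lead.
Taking ceramic tiles + 4×paper rolls: 18 m³ used, 13026 in revenue.
That's the maximum — no swap from here does better than 13026.

13026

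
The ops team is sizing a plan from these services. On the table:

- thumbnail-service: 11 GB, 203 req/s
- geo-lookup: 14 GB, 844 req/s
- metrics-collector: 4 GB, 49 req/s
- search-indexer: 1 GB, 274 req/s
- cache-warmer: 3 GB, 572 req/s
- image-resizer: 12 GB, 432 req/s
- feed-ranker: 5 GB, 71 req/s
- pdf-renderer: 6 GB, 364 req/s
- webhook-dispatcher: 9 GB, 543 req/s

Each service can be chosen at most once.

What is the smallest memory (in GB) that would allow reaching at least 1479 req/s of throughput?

Look for the lowest-memory combination reaching 1479.
geo-lookup + search-indexer + cache-warmer reaches 1690 using 18 GB.
No combination under 18 GB hits 1479.

18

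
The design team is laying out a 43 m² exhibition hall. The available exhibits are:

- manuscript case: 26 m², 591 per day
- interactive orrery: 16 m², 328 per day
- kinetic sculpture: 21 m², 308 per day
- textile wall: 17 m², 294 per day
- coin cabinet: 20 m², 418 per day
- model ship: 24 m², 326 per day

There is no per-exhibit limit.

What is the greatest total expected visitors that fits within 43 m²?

919

By expected visitors per m²: manuscript case 22.73, coin cabinet 20.90, interactive orrery 20.50 lead.
Taking manuscript case + interactive orrery: 42 m² used, 919 in expected visitors.
Nothing else within 43 m² beats 919.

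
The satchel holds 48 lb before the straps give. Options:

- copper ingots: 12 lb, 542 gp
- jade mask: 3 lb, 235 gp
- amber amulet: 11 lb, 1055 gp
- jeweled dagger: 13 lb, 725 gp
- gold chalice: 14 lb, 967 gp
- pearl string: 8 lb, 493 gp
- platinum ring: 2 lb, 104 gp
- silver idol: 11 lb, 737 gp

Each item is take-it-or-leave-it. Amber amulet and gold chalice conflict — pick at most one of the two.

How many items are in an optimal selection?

6

Optimal total is 3349.
For example jade mask + amber amulet + jeweled dagger + pearl string + platinum ring + silver idol achieves it, using 48 lb.
All optima have 6 items.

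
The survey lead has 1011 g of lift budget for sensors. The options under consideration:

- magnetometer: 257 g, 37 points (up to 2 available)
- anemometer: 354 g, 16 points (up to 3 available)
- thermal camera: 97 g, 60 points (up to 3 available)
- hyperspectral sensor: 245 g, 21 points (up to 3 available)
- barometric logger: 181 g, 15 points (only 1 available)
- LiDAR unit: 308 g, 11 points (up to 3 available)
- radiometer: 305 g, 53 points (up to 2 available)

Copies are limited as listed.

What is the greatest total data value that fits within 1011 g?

286

3×thermal camera + 2×radiometer uses 901 of the 1011 g and totals 286.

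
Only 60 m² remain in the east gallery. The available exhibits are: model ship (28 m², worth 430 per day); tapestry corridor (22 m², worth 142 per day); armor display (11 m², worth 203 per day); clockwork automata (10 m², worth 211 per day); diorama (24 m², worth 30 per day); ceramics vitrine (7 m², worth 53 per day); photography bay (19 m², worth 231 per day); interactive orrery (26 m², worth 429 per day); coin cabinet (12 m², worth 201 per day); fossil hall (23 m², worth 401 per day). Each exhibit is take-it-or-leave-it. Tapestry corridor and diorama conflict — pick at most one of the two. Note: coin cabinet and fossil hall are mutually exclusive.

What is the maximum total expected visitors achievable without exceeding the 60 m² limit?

Armor display + clockwork automata + interactive orrery + coin cabinet uses 59 of the 60 m² and totals 1044.

1044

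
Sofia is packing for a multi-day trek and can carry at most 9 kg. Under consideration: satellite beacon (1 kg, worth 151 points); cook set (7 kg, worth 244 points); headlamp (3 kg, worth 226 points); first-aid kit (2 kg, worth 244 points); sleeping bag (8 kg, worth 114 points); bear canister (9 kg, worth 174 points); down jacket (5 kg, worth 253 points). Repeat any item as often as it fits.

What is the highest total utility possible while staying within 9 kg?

1359

9×satellite beacon uses 9 of the 9 kg and totals 1359.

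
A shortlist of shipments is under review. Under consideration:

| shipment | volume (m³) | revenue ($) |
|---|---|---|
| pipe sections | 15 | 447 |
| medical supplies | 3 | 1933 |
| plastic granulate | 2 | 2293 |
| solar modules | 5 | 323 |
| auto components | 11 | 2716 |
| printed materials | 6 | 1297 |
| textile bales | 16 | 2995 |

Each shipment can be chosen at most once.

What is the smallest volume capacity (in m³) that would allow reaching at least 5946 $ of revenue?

Need the lightest bundle worth ≥ 5946.
medical supplies + plastic granulate + auto components reaches 6942 using 16 m³.
Below 16 m³ the best achievable stays under 5946.

16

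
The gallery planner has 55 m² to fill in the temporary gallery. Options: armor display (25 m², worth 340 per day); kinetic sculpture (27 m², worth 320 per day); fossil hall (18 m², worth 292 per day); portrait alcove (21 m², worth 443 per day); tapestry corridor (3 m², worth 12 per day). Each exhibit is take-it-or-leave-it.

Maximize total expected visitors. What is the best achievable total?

795

Filling by ratio: fossil hall + portrait alcove + tapestry corridor for 747, with 13 m² left unused.
The 18 m² tied up in fossil hall is better spent on armor display — total rises to 795 (49 m²).
Next best is armor display + portrait alcove at 783 (46 m²) — short by 12.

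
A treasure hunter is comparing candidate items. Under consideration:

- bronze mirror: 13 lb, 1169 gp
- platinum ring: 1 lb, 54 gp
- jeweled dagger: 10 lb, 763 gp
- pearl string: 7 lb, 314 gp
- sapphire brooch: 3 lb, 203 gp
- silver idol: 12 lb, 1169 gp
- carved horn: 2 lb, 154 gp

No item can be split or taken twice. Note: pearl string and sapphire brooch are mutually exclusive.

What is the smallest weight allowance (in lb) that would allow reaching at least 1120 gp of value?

12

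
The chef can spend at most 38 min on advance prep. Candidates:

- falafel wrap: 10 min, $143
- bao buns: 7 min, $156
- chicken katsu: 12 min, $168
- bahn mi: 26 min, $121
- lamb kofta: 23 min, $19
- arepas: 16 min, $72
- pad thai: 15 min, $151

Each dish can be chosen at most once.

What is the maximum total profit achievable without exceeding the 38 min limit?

475

A density-first pass picks falafel wrap + bao buns + chicken katsu — 467 at 29 min.
The 10 min tied up in falafel wrap is better spent on pad thai — total rises to 475 (34 min).
Nothing else within 38 min beats 475.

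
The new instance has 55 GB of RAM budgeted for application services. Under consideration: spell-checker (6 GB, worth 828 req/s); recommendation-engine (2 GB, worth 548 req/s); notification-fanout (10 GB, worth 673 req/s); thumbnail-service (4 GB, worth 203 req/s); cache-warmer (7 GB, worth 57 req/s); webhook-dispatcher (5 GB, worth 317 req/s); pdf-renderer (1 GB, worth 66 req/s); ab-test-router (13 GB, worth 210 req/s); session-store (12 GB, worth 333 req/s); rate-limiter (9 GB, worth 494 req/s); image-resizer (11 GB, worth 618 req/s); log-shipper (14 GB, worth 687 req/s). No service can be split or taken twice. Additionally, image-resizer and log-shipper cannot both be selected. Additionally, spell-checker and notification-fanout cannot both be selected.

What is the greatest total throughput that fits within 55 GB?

Density check — recommendation-engine 274.00, spell-checker 138.00, notification-fanout 67.30, pdf-renderer 66.00 are the best per GB.
Spell-checker + recommendation-engine + thumbnail-service + webhook-dispatcher + pdf-renderer + session-store + rate-limiter + log-shipper uses 53 of the 55 GB and totals 3476.
The closest alternative, spell-checker + recommendation-engine + thumbnail-service + webhook-dispatcher + session-store + rate-limiter + log-shipper, reaches only 3410.

3476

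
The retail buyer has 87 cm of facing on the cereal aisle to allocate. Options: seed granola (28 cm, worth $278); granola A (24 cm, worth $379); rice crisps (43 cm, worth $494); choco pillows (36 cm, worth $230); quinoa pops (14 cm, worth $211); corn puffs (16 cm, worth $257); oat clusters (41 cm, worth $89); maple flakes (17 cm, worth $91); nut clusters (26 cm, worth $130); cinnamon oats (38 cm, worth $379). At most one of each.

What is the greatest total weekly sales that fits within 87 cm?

1130

A density-first pass picks seed granola + granola A + quinoa pops + corn puffs — 1125 at 82 cm.
Dropping seed granola and quinoa pops frees 42 cm; slotting in rice crisps (43 cm) lifts the total to 1130 at 83 cm.
The closest alternative, seed granola + granola A + quinoa pops + corn puffs, reaches only 1125.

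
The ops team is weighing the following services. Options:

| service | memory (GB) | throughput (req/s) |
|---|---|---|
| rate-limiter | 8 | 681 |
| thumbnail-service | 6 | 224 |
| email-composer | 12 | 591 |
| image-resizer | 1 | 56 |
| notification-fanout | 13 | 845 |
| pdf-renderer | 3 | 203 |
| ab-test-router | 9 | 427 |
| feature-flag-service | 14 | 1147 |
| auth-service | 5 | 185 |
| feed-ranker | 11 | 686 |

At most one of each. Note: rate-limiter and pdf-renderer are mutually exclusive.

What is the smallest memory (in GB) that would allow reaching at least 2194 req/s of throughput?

Minimise GB subject to total throughput ≥ 2194.
Taking notification-fanout + pdf-renderer + feature-flag-service gives 2195 (≥ 2194) for 30 GB.
Any bundle with less than 30 GB falls short of 2194.

30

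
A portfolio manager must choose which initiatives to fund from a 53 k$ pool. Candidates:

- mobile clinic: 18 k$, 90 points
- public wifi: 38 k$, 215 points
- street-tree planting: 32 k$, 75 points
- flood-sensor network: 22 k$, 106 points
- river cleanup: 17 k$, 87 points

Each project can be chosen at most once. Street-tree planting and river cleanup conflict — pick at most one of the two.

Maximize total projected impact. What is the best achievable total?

215

By projected impact per k$: public wifi 5.66, river cleanup 5.12, mobile clinic 5.00, flood-sensor network 4.82 lead.
Best packing: public wifi — 38 k$, 215 total.
Runner-up mobile clinic + flood-sensor network tops out at 196.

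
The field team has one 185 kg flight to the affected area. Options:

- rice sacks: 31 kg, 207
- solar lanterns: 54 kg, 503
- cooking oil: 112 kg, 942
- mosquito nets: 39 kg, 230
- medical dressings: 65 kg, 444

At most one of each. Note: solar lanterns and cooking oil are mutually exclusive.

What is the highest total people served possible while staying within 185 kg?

Cooking oil + medical dressings uses 177 of the 185 kg and totals 1386.
Every other selection either busts 185 kg or breaks a pairing rule or fails to beat 1386.

1386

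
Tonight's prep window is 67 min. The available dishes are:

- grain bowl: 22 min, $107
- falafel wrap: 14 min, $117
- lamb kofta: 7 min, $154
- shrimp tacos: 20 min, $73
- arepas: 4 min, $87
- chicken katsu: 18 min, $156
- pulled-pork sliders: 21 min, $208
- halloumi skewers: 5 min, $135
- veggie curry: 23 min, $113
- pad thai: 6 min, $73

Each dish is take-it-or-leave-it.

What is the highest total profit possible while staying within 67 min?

813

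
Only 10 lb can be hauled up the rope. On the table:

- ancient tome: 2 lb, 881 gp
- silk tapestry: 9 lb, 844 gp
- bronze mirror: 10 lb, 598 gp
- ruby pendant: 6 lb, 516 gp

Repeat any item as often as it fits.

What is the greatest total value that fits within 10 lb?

4405

The ratio ordering already packs tightly: 5×ancient tome, 10 lb, 4405.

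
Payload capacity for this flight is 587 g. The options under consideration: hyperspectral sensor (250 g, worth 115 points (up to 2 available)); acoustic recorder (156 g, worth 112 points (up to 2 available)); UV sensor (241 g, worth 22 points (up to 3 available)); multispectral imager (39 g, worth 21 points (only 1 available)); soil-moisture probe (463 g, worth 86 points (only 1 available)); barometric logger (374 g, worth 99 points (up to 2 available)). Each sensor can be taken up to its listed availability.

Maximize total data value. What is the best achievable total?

339

Greedy by ratio would take 2×acoustic recorder + multispectral imager: 351 g used, total 245.
Dropping multispectral imager frees 39 g; slotting in hyperspectral sensor (250 g) lifts the total to 339 at 562 g.
No other feasible combination exceeds 339.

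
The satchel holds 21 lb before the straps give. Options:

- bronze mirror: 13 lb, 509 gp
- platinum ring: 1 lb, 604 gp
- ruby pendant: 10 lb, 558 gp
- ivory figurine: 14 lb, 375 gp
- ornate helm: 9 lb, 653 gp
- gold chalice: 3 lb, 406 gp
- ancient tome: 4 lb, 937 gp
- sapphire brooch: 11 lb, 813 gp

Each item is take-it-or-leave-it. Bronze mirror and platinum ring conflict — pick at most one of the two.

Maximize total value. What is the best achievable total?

Best packing: platinum ring + gold chalice + ancient tome + sapphire brooch — 19 lb, 2760 total.

2760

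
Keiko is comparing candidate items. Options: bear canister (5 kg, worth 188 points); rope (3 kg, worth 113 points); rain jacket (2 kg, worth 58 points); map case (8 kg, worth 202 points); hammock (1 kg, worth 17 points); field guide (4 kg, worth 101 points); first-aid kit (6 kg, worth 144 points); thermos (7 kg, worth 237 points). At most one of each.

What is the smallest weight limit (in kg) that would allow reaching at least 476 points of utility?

14

Minimise kg subject to total utility ≥ 476.
Taking bear canister + rain jacket + thermos gives 483 (≥ 476) for 14 kg.
No combination under 14 kg hits 476.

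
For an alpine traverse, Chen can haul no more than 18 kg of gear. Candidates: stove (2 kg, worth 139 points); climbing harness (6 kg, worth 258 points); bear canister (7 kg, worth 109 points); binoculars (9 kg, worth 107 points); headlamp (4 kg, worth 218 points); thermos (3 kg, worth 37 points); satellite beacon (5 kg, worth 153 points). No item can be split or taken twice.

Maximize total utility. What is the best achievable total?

The ratio ordering already packs tightly: stove + climbing harness + headlamp + satellite beacon, 17 kg, 768.
Runner-up climbing harness + headlamp + thermos + satellite beacon tops out at 666.

768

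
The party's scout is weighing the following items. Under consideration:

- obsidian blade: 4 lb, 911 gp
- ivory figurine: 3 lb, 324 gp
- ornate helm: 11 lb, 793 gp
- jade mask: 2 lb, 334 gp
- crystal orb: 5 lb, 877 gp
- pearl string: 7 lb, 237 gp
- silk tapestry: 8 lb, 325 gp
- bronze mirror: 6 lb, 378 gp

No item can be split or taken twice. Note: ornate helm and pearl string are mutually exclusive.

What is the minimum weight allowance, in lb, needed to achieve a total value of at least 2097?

11

Minimise lb subject to total value ≥ 2097.
obsidian blade + jade mask + crystal orb reaches 2122 using 11 lb.
No combination under 11 lb hits 2097.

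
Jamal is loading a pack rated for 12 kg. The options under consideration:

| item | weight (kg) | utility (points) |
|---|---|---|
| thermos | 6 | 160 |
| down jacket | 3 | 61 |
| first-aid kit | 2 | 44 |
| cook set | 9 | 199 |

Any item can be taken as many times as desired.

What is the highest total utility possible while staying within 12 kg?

By utility per kg: thermos 26.67, cook set 22.11, first-aid kit 22.00, down jacket 20.33 lead.
The ratio ordering already packs tightly: 2×thermos, 12 kg, 320.
Every other selection either busts 12 kg or fails to beat 320.

320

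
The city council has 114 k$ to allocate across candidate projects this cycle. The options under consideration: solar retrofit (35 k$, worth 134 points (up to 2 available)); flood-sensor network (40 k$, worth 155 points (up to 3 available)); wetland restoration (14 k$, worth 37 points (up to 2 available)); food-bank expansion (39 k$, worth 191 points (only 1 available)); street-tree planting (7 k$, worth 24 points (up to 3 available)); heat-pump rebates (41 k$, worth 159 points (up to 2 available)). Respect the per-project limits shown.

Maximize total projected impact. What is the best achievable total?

The ratio heuristic lands on food-bank expansion + 3×street-tree planting + heat-pump rebates (422) but leaves 13 k$ idle.
The 62 k$ tied up in 3×street-tree planting and heat-pump rebates is better spent on solar retrofit + flood-sensor network — total rises to 480 (114 k$).
No other feasible combination exceeds 480.

480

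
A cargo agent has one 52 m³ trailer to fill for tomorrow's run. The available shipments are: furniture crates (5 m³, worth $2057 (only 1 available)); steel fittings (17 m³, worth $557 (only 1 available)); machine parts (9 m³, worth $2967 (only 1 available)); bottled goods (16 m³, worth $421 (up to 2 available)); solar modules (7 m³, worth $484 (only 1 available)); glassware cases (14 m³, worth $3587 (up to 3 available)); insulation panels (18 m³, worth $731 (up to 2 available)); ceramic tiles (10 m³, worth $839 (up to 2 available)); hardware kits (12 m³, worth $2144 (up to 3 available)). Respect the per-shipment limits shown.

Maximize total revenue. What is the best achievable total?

13728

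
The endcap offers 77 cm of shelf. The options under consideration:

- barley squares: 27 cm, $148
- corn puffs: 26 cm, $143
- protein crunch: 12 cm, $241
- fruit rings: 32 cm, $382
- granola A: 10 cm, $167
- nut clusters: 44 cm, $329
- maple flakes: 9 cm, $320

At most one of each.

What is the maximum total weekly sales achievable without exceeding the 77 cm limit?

Protein crunch + fruit rings + granola A + maple flakes uses 63 of the 77 cm and totals 1110.
That's the maximum — no swap from here does better than 1110.

1110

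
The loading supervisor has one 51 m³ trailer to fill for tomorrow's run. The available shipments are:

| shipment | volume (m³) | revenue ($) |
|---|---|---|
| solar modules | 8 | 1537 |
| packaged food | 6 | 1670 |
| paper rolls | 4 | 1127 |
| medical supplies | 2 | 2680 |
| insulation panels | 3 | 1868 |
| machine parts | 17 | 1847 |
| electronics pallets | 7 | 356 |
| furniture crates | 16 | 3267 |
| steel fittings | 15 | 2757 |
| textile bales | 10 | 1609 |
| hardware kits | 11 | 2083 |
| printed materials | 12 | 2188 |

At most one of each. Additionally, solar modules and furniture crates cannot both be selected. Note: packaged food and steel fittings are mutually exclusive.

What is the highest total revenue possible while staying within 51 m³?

Best packing: paper rolls + medical supplies + insulation panels + furniture crates + steel fittings + hardware kits — 51 m³, 13782 total.
Runner-up packaged food + medical supplies + insulation panels + furniture crates + hardware kits + printed materials tops out at 13756.

13782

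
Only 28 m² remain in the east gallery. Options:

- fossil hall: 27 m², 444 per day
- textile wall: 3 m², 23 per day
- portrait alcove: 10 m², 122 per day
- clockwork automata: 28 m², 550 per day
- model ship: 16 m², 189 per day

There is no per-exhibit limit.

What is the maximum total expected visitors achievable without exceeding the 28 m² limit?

Clockwork automata uses 28 of the 28 m² and totals 550.
Every other selection either busts 28 m² or fails to beat 550.

550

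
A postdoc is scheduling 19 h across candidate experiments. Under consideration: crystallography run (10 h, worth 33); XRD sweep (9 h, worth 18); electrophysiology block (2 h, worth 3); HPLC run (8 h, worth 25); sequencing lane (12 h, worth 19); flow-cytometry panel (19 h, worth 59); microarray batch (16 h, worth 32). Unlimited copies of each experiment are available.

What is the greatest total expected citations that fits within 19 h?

59

The ratio heuristic lands on crystallography run + HPLC run (58) but leaves 1 h idle.
Dropping crystallography run and HPLC run frees 18 h; slotting in flow-cytometry panel (19 h) lifts the total to 59 at 19 h.
No other feasible combination exceeds 59.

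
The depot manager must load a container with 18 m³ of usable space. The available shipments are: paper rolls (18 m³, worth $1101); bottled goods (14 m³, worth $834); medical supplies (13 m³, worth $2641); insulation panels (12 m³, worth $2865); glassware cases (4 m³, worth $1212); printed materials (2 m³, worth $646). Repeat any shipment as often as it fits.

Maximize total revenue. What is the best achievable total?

5814

Best packing: 9×printed materials — 18 m³, 5814 total.
No other feasible combination exceeds 5814.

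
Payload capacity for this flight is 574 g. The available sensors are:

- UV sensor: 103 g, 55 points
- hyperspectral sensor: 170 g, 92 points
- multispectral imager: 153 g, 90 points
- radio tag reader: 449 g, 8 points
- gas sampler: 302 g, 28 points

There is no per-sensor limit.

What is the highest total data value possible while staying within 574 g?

Ranking by ratio (data value/g): multispectral imager 0.59, hyperspectral sensor 0.54, UV sensor 0.53, gas sampler 0.09.
The ratio ordering already packs tightly: UV sensor + 3×multispectral imager, 562 g, 325.
Nothing else within 574 g beats 325.

325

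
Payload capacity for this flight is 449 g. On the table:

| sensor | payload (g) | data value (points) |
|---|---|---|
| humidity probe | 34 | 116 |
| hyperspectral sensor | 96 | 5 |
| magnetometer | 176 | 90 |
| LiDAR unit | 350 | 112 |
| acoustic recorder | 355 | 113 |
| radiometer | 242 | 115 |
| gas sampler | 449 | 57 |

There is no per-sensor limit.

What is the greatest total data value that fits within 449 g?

1508

13×humidity probe uses 442 of the 449 g and totals 1508.
Every other selection either busts 449 g or fails to beat 1508.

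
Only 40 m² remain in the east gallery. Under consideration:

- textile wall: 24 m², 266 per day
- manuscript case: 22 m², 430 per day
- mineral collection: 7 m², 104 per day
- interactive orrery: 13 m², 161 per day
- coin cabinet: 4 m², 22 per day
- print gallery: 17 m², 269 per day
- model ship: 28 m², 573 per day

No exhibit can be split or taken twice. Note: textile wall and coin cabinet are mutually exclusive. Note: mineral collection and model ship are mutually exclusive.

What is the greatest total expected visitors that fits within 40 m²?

699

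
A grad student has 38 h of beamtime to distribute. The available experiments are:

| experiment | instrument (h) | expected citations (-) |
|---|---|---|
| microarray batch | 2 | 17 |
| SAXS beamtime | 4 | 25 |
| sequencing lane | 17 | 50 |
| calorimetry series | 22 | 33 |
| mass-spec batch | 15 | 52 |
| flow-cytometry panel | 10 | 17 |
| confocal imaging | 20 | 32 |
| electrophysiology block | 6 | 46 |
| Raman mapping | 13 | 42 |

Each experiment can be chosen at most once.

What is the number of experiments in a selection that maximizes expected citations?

4

Optimal total is 165.
For example SAXS beamtime + mass-spec batch + electrophysiology block + Raman mapping achieves it, using 38 h.
Any selection reaching 165 contains exactly 4 experiments.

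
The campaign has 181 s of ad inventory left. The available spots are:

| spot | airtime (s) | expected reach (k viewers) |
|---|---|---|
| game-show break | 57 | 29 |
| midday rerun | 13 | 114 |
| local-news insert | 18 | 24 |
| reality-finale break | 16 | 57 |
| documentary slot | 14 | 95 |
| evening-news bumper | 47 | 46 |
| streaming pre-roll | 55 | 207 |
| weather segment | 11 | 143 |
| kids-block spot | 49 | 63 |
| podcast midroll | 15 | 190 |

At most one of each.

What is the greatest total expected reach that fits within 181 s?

Density check — weather segment 13.00, podcast midroll 12.67, midday rerun 8.77 are the best per s.
A density-first pass picks midday rerun + local-news insert + reality-finale break + documentary slot + streaming pre-roll + weather segment + podcast midroll — 830 at 142 s.
Replace local-news insert with kids-block spot: the trade gains 39 net, giving 869 at 173 s.
Next best is midday rerun + reality-finale break + documentary slot + evening-news bumper + streaming pre-roll + weather segment + podcast midroll at 852 (171 s) — short by 17.

869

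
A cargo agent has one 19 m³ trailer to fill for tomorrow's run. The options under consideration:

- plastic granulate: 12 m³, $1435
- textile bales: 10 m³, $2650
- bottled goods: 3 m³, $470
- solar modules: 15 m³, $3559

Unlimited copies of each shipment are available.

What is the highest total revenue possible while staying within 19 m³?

4060

Ranking by ratio (revenue/m³): textile bales 265.00, solar modules 237.27, bottled goods 156.67.
Taking textile bales + 3×bottled goods: 19 m³ used, 4060 in revenue.
No other feasible combination exceeds 4060.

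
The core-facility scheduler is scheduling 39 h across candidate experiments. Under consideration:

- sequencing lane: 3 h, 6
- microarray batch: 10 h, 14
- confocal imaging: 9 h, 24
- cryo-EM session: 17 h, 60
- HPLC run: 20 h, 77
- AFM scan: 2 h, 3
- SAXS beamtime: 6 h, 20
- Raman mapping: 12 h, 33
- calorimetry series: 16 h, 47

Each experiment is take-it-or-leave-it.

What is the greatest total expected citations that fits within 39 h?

Best packing: cryo-EM session + HPLC run + AFM scan — 39 h, 140 total.

140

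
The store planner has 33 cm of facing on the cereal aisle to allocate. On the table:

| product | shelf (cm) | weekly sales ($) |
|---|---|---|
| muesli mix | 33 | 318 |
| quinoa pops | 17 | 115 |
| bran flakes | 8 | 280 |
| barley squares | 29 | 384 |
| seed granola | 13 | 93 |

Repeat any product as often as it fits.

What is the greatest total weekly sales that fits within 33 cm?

1120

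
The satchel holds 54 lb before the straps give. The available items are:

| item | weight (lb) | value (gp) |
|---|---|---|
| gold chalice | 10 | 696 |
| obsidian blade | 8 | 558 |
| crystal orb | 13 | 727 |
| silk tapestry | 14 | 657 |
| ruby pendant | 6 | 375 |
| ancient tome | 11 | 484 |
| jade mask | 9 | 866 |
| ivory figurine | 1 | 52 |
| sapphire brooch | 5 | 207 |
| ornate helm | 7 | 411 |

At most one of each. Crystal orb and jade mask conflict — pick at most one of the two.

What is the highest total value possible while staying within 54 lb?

3563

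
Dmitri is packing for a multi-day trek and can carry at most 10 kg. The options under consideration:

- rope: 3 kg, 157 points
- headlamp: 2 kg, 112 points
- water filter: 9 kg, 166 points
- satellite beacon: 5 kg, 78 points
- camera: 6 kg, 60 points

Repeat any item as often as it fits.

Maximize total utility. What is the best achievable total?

560

Ranking by ratio (utility/kg): headlamp 56.00, rope 52.33, water filter 18.44.
5×headlamp uses 10 of the 10 kg and totals 560.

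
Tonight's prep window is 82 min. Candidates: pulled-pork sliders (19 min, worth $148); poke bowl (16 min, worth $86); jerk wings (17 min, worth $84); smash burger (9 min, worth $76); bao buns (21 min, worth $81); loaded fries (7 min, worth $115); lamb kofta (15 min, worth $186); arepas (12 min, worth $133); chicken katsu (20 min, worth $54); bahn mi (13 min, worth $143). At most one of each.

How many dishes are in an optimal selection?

Best achievable profit is 811.
pulled-pork sliders + poke bowl + loaded fries + lamb kofta + arepas + bahn mi hits 811 at 82 min.
All optima have 6 dishes.

6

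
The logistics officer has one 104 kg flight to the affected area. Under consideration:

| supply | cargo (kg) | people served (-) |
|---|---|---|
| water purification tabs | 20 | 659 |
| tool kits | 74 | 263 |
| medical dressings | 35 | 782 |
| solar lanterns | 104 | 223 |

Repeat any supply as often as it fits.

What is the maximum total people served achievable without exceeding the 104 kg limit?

3295

The ratio ordering already packs tightly: 5×water purification tabs, 100 kg, 3295.
Every other selection either busts 104 kg or fails to beat 3295.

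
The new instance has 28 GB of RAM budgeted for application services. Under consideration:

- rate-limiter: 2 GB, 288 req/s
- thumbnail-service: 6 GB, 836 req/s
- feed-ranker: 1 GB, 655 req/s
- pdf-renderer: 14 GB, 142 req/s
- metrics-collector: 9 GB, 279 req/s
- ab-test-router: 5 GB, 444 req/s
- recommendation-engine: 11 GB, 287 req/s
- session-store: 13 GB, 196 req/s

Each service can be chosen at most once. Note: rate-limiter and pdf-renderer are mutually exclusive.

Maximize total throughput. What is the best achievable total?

Filling by ratio: rate-limiter + thumbnail-service + feed-ranker + metrics-collector + ab-test-router for 2502, with 5 GB left unused.
Dropping metrics-collector frees 9 GB; slotting in recommendation-engine (11 GB) lifts the total to 2510 at 25 GB.
An exhaustive check of the 256 subsets confirms 2510.

2510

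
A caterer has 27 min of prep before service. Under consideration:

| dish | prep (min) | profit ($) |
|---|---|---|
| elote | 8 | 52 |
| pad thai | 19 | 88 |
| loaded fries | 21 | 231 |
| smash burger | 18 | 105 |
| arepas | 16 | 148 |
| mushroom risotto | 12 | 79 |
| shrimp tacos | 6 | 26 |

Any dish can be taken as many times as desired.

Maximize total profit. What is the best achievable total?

257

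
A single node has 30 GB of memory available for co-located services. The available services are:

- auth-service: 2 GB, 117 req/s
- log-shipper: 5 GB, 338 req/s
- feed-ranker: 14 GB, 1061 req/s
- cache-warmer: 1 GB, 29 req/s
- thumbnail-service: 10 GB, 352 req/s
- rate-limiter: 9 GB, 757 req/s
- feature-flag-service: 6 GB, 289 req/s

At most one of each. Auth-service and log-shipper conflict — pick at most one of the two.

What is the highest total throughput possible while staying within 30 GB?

Taking log-shipper + feed-ranker + cache-warmer + rate-limiter: 29 GB used, 2185 in throughput.
The closest alternative, log-shipper + feed-ranker + rate-limiter, reaches only 2156.

2185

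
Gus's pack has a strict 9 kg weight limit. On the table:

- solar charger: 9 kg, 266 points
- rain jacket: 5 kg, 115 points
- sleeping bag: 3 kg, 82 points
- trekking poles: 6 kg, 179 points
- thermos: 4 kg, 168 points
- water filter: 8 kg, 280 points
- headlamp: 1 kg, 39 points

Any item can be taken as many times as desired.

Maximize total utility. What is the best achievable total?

375

Density check — thermos 42.00, headlamp 39.00, water filter 35.00 are the best per kg.
Taking 2×thermos + headlamp: 9 kg used, 375 in utility.
Nothing else within 9 kg beats 375.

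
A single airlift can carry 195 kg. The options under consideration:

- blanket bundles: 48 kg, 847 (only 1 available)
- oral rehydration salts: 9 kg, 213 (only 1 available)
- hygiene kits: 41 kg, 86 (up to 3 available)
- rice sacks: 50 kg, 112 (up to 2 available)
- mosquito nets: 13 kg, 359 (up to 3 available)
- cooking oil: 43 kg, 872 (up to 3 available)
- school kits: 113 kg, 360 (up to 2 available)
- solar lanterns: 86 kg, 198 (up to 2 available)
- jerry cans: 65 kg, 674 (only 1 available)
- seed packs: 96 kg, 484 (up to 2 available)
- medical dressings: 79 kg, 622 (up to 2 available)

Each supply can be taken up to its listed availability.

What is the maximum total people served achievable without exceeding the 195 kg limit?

The ratio ordering already packs tightly: oral rehydration salts + 3×mosquito nets + 3×cooking oil, 177 kg, 3906.
Every other selection either busts 195 kg or exceeds an availability limit or fails to beat 3906.

3906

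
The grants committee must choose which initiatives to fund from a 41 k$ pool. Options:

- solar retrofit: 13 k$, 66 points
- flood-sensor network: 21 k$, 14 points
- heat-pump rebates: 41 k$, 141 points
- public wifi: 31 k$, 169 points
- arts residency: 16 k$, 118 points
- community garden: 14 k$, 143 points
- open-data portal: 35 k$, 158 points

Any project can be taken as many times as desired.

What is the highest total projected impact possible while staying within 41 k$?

352

Solar retrofit + 2×community garden uses 41 of the 41 k$ and totals 352.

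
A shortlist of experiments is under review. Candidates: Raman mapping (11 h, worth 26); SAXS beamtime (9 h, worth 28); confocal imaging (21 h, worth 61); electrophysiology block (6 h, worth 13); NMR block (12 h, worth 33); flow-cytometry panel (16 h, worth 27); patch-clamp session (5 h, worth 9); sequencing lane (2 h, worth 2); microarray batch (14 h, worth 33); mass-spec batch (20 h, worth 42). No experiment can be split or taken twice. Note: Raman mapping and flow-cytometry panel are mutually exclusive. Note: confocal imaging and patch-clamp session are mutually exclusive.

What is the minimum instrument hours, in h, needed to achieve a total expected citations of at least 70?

Minimise h subject to total expected citations ≥ 70.
Taking SAXS beamtime + NMR block + patch-clamp session gives 70 (≥ 70) for 26 h.
No combination under 26 h hits 70.

26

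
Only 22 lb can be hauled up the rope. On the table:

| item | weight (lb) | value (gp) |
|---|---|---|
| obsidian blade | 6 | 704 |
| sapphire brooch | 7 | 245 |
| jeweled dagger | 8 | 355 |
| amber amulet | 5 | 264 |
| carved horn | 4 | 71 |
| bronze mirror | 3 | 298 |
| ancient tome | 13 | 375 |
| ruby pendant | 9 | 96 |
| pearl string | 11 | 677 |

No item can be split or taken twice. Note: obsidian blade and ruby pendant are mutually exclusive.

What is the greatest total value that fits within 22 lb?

1679

The ratio ordering already packs tightly: obsidian blade + bronze mirror + pearl string, 20 lb, 1679.
The closest alternative, obsidian blade + amber amulet + pearl string, reaches only 1645.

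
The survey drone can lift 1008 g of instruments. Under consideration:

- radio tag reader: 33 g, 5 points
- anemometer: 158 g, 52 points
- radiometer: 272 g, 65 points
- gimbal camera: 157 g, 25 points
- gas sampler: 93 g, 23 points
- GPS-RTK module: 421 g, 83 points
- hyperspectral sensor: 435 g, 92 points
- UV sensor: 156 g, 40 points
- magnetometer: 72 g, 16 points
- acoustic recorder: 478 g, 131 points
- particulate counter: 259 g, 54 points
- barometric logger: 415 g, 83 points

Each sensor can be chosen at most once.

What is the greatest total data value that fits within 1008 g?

271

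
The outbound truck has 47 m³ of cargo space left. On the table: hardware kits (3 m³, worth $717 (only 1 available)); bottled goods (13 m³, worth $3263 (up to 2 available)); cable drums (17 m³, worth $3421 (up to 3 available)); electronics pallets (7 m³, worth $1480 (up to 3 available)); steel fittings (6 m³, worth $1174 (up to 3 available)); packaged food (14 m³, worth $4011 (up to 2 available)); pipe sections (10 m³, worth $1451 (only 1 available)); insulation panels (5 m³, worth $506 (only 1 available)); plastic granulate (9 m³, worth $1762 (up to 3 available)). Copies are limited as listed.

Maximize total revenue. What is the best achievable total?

12459

Ranking by ratio (revenue/m³): packaged food 286.50, bottled goods 251.00, hardware kits 239.00.
The ratio heuristic lands on hardware kits + bottled goods + 2×packaged food (12002) but leaves 3 m³ idle.
Replace hardware kits with steel fittings: the trade gains 457 net, giving 12459 at 47 m³.
No other feasible combination exceeds 12459.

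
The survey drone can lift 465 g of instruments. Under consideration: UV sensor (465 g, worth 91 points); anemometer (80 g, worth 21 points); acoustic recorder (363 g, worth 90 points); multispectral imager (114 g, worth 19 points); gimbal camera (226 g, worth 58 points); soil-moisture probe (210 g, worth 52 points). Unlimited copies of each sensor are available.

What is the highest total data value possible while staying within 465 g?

116

Density check — anemometer 0.26, gimbal camera 0.26, acoustic recorder 0.25 are the best per g.
The ratio heuristic lands on 5×anemometer (105) but leaves 65 g idle.
The 400 g tied up in 5×anemometer is better spent on 2×gimbal camera — total rises to 116 (452 g).
Nothing else within 465 g beats 116.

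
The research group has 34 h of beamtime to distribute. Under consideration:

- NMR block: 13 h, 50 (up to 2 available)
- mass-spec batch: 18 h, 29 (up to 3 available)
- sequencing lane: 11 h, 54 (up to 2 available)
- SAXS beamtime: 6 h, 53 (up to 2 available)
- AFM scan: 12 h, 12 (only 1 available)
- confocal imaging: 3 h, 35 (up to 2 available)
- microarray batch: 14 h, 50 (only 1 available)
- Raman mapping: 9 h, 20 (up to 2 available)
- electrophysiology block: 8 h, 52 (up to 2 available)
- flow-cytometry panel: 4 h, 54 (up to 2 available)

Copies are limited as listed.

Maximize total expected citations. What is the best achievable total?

Ranking by ratio (expected citations/h): flow-cytometry panel 13.50, confocal imaging 11.67, SAXS beamtime 8.83, electrophysiology block 6.50.
2×SAXS beamtime + 2×confocal imaging + electrophysiology block + 2×flow-cytometry panel uses 34 of the 34 h and totals 336.
That's the maximum — no swap from here does better than 336.

336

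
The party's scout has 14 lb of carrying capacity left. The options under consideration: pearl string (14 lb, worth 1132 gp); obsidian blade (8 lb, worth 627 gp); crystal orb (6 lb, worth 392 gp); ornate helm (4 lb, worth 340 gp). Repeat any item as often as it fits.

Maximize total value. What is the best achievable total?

A density-first pass picks 3×ornate helm — 1020 at 12 lb.
Dropping 3×ornate helm frees 12 lb; slotting in pearl string (14 lb) lifts the total to 1132 at 14 lb.
That's the maximum — no swap from here does better than 1132.

1132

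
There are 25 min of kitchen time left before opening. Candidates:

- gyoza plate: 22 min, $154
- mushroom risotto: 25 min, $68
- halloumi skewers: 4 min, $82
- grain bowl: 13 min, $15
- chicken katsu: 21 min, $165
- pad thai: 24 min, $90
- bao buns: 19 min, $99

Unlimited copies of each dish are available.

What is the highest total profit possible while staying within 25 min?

492

By profit per min: halloumi skewers 20.50, chicken katsu 7.86, gyoza plate 7.00 lead.
The ratio ordering already packs tightly: 6×halloumi skewers, 24 min, 492.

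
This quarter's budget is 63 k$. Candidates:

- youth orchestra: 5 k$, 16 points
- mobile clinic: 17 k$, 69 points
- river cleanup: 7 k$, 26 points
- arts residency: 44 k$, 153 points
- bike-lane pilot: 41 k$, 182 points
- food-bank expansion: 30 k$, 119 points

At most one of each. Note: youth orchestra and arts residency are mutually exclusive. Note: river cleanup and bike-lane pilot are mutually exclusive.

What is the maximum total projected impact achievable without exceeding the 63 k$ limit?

267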